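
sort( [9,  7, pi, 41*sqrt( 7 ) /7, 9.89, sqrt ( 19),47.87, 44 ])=[ pi,sqrt( 19 )  ,  7, 9,  9.89, 41 * sqrt ( 7) /7, 44, 47.87 ]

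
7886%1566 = 56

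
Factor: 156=2^2*3^1*13^1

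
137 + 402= 539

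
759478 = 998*761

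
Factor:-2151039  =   - 3^1*11^1*65183^1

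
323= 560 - 237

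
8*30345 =242760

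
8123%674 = 35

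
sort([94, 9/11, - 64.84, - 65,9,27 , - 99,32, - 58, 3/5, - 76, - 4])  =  [-99, - 76, - 65, - 64.84,-58, - 4, 3/5,  9/11 , 9, 27,  32, 94]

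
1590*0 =0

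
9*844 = 7596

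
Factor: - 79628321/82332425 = -5^( - 2)*7^( -1)*470471^( - 1)*79628321^1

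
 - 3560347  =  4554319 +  - 8114666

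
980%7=0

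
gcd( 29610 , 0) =29610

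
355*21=7455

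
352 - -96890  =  97242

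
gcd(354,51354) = 6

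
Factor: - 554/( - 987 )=2^1*3^( - 1 )*7^ ( - 1) * 47^( - 1) *277^1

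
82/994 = 41/497 = 0.08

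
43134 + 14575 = 57709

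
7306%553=117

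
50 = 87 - 37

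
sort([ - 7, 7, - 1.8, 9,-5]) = [ - 7,  -  5,-1.8, 7, 9]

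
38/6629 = 38/6629= 0.01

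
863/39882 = 863/39882 = 0.02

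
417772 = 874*478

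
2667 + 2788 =5455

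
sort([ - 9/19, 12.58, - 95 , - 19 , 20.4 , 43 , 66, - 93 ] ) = [ - 95,- 93 ,-19 , - 9/19,  12.58,20.4,43,66] 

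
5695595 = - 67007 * (  -  85 )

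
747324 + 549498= 1296822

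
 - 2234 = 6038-8272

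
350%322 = 28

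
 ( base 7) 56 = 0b101001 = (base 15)2b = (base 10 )41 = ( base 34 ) 17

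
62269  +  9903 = 72172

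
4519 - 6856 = -2337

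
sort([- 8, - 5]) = [ - 8, - 5]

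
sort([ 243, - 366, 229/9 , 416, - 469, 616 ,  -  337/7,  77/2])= [ - 469, - 366, - 337/7,229/9,  77/2,243, 416, 616] 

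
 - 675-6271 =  - 6946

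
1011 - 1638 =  - 627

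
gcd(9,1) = 1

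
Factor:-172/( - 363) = 2^2*3^ (-1)*11^ ( -2)*43^1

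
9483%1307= 334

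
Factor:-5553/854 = -2^( - 1 )*3^2 *7^( - 1)*61^(  -  1)*617^1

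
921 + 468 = 1389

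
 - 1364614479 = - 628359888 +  - 736254591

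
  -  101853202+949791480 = 847938278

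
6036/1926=1006/321 = 3.13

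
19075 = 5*3815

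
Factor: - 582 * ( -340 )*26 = 2^4 * 3^1 * 5^1*13^1*17^1 * 97^1=5144880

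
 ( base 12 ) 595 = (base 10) 833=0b1101000001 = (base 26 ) 161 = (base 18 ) 2a5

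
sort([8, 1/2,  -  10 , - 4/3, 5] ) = [-10,-4/3, 1/2 , 5,8] 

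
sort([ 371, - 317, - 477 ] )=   [ - 477,-317,371]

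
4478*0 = 0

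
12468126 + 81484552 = 93952678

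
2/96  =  1/48 = 0.02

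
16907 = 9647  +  7260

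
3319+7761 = 11080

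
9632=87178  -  77546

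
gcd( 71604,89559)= 27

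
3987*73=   291051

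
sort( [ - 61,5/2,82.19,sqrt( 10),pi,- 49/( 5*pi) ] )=[ - 61,  -  49/(5*pi),5/2,pi,sqrt( 10),82.19] 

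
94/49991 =94/49991 = 0.00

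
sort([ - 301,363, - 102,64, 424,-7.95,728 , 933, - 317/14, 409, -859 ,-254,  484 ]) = [ - 859, - 301, - 254, -102, - 317/14, - 7.95, 64,363,409, 424, 484,  728, 933 ] 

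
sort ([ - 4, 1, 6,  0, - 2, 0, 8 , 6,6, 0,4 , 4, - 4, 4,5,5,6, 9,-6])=[ - 6 ,-4, - 4, - 2, 0,  0, 0,1,4,4,4, 5, 5,6,  6, 6, 6,8,9]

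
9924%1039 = 573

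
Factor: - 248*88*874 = - 19074176= - 2^7 * 11^1*19^1* 23^1*31^1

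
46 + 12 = 58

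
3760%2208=1552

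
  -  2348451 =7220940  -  9569391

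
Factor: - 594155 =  - 5^1*118831^1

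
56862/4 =14215 + 1/2 =14215.50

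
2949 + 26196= 29145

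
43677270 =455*95994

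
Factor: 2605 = 5^1*521^1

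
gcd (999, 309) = 3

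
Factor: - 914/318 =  - 457/159  =  -3^(-1)*53^( - 1)*457^1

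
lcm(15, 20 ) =60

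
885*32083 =28393455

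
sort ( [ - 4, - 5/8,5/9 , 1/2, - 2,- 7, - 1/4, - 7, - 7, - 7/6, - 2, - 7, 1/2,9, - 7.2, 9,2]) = [ - 7.2, - 7, -7, - 7, - 7, - 4, - 2, - 2, - 7/6, - 5/8 , - 1/4,1/2,  1/2,5/9,2,  9, 9]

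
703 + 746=1449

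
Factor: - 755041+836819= 2^1*31^1 * 1319^1=81778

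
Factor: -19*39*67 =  - 49647 = -  3^1* 13^1*19^1  *  67^1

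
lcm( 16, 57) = 912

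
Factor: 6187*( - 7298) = -45152726  =  -2^1*23^1*41^1*89^1*269^1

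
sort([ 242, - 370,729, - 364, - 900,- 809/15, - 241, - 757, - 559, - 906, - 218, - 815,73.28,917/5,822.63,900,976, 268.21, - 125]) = [ - 906, - 900, - 815, - 757, - 559, - 370, - 364, - 241, - 218, - 125, - 809/15,73.28,917/5,242,268.21 , 729,822.63 , 900,976 ] 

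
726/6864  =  11/104=0.11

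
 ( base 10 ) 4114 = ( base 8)10022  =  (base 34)3J0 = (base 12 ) 246A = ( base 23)7HK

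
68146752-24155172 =43991580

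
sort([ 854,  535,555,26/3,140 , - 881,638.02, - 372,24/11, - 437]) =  [ - 881, - 437,  -  372,24/11,26/3, 140 , 535, 555, 638.02 , 854] 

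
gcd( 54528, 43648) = 128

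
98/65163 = 14/9309= 0.00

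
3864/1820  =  2 + 8/65 = 2.12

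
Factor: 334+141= 475=5^2*19^1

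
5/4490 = 1/898 = 0.00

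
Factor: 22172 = 2^2 *23^1*241^1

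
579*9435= 5462865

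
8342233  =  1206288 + 7135945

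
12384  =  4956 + 7428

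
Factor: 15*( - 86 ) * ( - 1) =2^1* 3^1*5^1*43^1 = 1290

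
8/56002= 4/28001=0.00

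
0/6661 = 0 = 0.00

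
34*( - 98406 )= - 3345804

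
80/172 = 20/43 = 0.47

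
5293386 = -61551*(-86)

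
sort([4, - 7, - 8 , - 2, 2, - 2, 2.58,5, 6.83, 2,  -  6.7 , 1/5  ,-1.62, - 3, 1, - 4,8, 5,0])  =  [ - 8, - 7, - 6.7 , - 4, - 3, - 2, - 2, - 1.62, 0,1/5,1,  2,2,2.58, 4, 5, 5, 6.83, 8]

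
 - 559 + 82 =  - 477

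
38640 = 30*1288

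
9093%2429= 1806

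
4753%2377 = 2376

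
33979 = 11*3089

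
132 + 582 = 714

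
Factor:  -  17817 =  - 3^1*5939^1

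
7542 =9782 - 2240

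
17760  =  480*37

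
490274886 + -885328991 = -395054105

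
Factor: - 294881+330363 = 2^1 * 113^1*157^1=35482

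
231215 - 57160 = 174055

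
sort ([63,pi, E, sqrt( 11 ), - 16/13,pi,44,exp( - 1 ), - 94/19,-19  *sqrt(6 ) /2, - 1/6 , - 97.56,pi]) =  [  -  97.56  ,  -  19*sqrt(6)/2,  -  94/19, - 16/13,  -  1/6,  exp( - 1),E  ,  pi,pi, pi,sqrt( 11 ),44,63] 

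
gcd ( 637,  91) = 91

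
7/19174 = 7/19174 = 0.00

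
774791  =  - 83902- - 858693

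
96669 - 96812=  - 143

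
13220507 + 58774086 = 71994593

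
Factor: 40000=2^6 * 5^4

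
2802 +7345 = 10147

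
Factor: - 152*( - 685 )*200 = 2^6*5^3*19^1 * 137^1= 20824000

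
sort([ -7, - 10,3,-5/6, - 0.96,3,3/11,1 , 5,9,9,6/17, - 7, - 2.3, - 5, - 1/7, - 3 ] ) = [ - 10, - 7, - 7, - 5, - 3, - 2.3, - 0.96, - 5/6, - 1/7,3/11, 6/17,1,3, 3,5, 9,9 ]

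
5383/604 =8 + 551/604 = 8.91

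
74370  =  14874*5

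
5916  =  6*986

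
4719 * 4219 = 19909461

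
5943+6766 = 12709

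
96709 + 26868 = 123577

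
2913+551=3464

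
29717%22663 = 7054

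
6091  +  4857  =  10948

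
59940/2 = 29970 = 29970.00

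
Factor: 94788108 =2^2* 3^2 * 137^1*19219^1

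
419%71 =64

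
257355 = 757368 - 500013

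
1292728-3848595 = -2555867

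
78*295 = 23010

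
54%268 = 54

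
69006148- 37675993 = 31330155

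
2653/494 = 5+183/494 = 5.37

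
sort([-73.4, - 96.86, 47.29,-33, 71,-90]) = [  -  96.86,-90  ,  -  73.4,  -  33, 47.29, 71]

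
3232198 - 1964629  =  1267569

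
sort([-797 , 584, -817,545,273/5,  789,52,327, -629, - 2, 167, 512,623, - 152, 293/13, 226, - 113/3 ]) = [ - 817, - 797, - 629, - 152, - 113/3, - 2,293/13,52,273/5,167,226,327,512, 545,584,623, 789]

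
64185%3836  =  2809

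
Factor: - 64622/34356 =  - 79/42= - 2^( -1)*3^(-1) *7^( - 1 )*79^1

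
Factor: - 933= - 3^1*311^1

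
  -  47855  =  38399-86254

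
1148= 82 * 14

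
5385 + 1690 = 7075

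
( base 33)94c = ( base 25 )FMK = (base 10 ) 9945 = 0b10011011011001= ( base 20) 14h5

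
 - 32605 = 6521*( - 5)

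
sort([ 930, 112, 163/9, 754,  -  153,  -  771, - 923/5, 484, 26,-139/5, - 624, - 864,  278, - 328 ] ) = [ - 864, - 771, -624 , - 328, - 923/5, - 153, - 139/5, 163/9, 26, 112,  278,  484, 754, 930]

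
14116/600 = 3529/150 = 23.53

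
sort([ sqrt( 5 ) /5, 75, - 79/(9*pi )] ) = [- 79/(9*pi), sqrt( 5)/5, 75] 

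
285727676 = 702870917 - 417143241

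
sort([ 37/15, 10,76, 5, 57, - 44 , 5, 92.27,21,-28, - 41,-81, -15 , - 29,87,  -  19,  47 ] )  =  [ - 81, - 44,-41, - 29, - 28, - 19 ,  -  15, 37/15, 5, 5,10, 21,  47, 57, 76, 87, 92.27]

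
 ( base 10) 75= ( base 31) 2d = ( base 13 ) 5a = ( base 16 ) 4B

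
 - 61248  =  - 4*15312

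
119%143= 119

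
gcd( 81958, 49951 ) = 1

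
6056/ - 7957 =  - 1 + 1901/7957=- 0.76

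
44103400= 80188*550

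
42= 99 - 57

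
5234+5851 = 11085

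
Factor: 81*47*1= 3807 = 3^4*47^1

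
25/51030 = 5/10206= 0.00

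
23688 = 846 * 28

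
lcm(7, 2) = 14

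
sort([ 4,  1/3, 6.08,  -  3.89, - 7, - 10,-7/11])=[-10,-7,  -  3.89, - 7/11, 1/3, 4,  6.08]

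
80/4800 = 1/60 = 0.02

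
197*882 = 173754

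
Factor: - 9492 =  - 2^2*3^1 * 7^1*113^1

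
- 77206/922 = -38603/461 = -83.74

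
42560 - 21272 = 21288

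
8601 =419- - 8182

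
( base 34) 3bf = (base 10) 3857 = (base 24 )6GH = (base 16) f11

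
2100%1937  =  163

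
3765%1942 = 1823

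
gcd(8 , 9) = 1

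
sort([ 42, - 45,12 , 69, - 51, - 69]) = [-69, - 51, - 45,12,42,  69]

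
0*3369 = 0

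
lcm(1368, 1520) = 13680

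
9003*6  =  54018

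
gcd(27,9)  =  9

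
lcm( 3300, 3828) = 95700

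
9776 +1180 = 10956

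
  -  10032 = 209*(  -  48 ) 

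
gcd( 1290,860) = 430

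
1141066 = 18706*61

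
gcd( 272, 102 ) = 34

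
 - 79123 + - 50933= - 130056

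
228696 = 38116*6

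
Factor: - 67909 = -59^1*1151^1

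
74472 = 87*856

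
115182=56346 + 58836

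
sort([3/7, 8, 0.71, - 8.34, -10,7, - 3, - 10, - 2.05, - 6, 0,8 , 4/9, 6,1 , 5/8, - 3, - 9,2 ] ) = [ - 10,-10, - 9, - 8.34,-6,  -  3, - 3, - 2.05, 0,  3/7,  4/9,5/8, 0.71, 1, 2,6, 7, 8,8 ] 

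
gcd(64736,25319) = 7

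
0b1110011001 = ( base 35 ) QB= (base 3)1021010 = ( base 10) 921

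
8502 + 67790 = 76292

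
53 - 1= 52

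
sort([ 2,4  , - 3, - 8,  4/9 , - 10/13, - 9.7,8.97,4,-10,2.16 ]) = [-10, - 9.7,-8,-3, - 10/13,  4/9,2, 2.16, 4, 4,8.97] 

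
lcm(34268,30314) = 788164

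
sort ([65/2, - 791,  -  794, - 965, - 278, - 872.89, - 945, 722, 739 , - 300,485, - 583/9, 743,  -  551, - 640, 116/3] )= [ - 965, - 945, - 872.89, - 794,-791,-640, - 551,  -  300, - 278, - 583/9, 65/2, 116/3,  485, 722, 739, 743 ] 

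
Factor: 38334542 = 2^1*59^1*324869^1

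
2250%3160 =2250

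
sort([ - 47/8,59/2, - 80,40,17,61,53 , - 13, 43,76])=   [ - 80,  -  13, - 47/8,17, 59/2,40,43, 53,  61,76]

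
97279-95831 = 1448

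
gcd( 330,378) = 6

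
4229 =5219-990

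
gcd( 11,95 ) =1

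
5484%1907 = 1670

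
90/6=15 = 15.00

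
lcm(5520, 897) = 71760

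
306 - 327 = - 21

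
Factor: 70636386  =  2^1*3^1*53^1*222127^1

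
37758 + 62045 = 99803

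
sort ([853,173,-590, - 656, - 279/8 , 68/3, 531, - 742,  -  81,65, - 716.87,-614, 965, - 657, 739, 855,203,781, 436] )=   [-742  , - 716.87,-657,- 656,-614, - 590, - 81,-279/8,68/3, 65 , 173, 203, 436,531,739 , 781,853, 855, 965 ]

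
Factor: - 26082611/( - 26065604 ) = 2^( - 2 )*19^2*72251^1*6516401^ (-1 )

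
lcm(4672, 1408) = 102784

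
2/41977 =2/41977 = 0.00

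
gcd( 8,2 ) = 2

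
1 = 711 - 710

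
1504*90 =135360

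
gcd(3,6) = 3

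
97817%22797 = 6629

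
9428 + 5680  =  15108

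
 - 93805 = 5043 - 98848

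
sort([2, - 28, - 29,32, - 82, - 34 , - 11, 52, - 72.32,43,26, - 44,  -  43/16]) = [ - 82, - 72.32, - 44, - 34  , - 29, - 28, - 11,-43/16,  2,26,32,43,52]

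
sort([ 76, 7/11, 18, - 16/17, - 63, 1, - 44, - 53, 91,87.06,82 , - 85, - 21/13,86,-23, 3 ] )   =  [  -  85, - 63, - 53, - 44, - 23, - 21/13, - 16/17 , 7/11,  1, 3,18,76, 82,  86 , 87.06, 91]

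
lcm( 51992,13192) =883864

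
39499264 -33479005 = 6020259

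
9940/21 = 473 + 1/3 = 473.33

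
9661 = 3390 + 6271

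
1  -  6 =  - 5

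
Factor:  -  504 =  - 2^3*3^2 * 7^1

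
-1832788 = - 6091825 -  -4259037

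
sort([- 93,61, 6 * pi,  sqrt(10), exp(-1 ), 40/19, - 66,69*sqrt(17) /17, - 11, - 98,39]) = [ - 98, - 93, - 66,-11, exp( - 1),40/19,sqrt ( 10 ),69*sqrt(17)/17, 6*pi, 39,  61] 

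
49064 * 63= 3091032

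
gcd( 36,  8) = 4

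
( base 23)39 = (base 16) 4e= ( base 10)78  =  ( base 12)66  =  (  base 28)2m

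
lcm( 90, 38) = 1710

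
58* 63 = 3654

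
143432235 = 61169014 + 82263221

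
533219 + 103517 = 636736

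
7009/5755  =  7009/5755 = 1.22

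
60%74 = 60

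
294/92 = 147/46 = 3.20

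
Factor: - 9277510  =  -2^1*5^1*11^1* 19^1 * 23^1*193^1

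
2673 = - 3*( - 891)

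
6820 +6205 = 13025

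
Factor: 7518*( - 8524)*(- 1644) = 2^5 * 3^2*7^1*137^1*179^1 *2131^1 =105353162208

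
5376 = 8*672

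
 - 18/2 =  - 9 = - 9.00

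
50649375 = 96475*525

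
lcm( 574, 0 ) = 0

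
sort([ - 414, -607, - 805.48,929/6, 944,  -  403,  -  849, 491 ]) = [  -  849 , - 805.48,-607, - 414 ,  -  403,929/6, 491, 944 ]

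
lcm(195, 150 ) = 1950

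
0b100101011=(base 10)299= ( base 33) 92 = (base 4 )10223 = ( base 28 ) AJ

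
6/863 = 6/863 = 0.01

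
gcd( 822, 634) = 2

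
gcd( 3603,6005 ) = 1201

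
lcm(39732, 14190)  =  198660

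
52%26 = 0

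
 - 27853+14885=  - 12968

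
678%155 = 58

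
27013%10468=6077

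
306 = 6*51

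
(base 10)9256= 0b10010000101000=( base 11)6a55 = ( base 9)13624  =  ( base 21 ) kkg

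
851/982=851/982 = 0.87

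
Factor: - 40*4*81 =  - 12960 =- 2^5*3^4 * 5^1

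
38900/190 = 204 + 14/19  =  204.74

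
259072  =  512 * 506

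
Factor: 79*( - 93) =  - 3^1*31^1*79^1 = -  7347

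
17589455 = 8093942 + 9495513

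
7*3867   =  27069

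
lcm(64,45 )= 2880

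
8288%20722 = 8288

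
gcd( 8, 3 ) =1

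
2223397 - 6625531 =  - 4402134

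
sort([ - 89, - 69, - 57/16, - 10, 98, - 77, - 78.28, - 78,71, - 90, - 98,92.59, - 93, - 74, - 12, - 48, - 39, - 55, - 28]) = [ - 98, - 93, - 90, - 89, - 78.28,-78, - 77, - 74, - 69, - 55, - 48,- 39, - 28, - 12, - 10, - 57/16,71,92.59,  98]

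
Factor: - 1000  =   - 2^3*5^3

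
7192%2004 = 1180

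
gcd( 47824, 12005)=49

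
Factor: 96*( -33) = -3168 = - 2^5*3^2*11^1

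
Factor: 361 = 19^2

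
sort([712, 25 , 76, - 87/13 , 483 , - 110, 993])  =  [  -  110,- 87/13, 25, 76 , 483, 712, 993]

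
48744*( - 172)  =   - 8383968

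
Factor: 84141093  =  3^1*29^1*967139^1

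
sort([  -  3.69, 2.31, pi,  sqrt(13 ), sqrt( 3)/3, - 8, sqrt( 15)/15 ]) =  [-8, - 3.69, sqrt (15 )/15, sqrt( 3 ) /3, 2.31, pi,sqrt (13 )]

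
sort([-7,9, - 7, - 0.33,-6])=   [ - 7,  -  7, - 6,  -  0.33,9]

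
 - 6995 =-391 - 6604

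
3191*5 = 15955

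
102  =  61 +41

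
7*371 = 2597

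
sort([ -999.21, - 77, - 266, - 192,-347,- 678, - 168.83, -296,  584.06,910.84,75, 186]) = [ - 999.21,-678,-347,  -  296, - 266, - 192,-168.83, - 77,75,186, 584.06,910.84] 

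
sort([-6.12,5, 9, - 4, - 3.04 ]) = [ - 6.12,-4, - 3.04, 5,  9 ] 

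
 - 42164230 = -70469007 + 28304777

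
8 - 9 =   -  1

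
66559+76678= 143237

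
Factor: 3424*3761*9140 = 117701848960 = 2^7* 5^1*107^1*457^1*3761^1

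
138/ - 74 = - 2+ 5/37=- 1.86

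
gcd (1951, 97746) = 1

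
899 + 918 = 1817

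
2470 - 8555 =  - 6085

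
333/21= 15 + 6/7 =15.86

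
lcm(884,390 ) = 13260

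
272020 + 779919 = 1051939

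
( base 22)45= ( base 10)93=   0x5D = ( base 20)4d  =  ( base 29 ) 36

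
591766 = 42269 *14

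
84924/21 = 4044  =  4044.00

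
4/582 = 2/291 = 0.01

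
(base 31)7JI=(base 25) bi9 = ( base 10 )7334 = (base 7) 30245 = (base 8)16246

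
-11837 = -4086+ - 7751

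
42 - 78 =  - 36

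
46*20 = 920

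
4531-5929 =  - 1398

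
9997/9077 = 1+920/9077 = 1.10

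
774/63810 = 43/3545 = 0.01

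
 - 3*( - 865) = 2595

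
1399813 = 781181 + 618632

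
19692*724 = 14257008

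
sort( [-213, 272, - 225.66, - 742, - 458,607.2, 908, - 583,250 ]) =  [ - 742, - 583 , - 458 , - 225.66,- 213,250, 272, 607.2,908]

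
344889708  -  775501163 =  - 430611455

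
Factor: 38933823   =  3^1*173^1*75017^1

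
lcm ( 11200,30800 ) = 123200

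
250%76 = 22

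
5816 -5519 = 297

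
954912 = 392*2436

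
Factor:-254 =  - 2^1*127^1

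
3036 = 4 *759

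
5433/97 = 5433/97 = 56.01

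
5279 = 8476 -3197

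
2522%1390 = 1132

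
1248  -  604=644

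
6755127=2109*3203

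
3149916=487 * 6468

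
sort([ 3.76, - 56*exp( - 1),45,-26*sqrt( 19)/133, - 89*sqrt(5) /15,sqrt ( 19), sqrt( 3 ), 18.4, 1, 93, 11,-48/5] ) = [ - 56 * exp(-1), - 89 *sqrt( 5)/15,  -  48/5,-26*sqrt( 19)/133, 1,sqrt( 3), 3.76, sqrt( 19), 11, 18.4,45, 93]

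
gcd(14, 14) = 14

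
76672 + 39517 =116189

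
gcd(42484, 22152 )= 52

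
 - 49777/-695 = 71 + 432/695= 71.62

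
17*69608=1183336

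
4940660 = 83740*59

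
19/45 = 19/45 = 0.42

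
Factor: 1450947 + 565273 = 2^2*5^1 * 100811^1 = 2016220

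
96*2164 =207744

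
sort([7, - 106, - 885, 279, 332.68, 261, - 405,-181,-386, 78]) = [-885, - 405 , - 386, - 181,-106, 7,78, 261, 279, 332.68 ] 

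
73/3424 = 73/3424 = 0.02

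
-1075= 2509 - 3584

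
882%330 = 222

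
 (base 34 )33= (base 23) 4D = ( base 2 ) 1101001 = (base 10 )105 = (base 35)30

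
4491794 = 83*54118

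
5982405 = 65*92037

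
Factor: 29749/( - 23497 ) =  - 71^1*419^1*23497^(-1 ) 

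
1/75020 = 1/75020 = 0.00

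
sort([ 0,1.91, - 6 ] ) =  [ -6, 0, 1.91]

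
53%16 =5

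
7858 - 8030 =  - 172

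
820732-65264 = 755468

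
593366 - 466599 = 126767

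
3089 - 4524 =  - 1435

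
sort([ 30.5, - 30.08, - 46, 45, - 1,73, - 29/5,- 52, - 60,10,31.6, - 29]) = [-60 , - 52,-46, - 30.08, - 29, - 29/5, - 1, 10,30.5,31.6,45, 73]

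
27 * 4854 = 131058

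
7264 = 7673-409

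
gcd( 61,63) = 1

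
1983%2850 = 1983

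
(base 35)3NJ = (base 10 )4499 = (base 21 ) a45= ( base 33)44B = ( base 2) 1000110010011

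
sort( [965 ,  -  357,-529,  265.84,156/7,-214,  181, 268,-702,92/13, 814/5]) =[  -  702, - 529,-357, - 214,92/13, 156/7, 814/5,181, 265.84 , 268,965]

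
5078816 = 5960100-881284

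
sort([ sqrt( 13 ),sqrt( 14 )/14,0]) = [0, sqrt (14) /14,sqrt (13)]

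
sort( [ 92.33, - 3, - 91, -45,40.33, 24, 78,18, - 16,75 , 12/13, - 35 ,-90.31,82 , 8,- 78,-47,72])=[ - 91, - 90.31, - 78, - 47, - 45,- 35, - 16,-3 , 12/13,8,18,24, 40.33,  72 , 75,  78,82, 92.33 ]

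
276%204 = 72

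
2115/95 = 423/19= 22.26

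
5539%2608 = 323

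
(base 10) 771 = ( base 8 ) 1403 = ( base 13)474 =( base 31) OR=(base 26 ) 13h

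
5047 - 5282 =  - 235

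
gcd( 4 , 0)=4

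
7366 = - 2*( - 3683 )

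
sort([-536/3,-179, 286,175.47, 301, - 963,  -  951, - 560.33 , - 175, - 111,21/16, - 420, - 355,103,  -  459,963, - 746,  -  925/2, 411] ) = [ - 963, - 951 , - 746, - 560.33, -925/2 ,-459,  -  420,-355, - 179, - 536/3,-175, - 111,21/16, 103 , 175.47,286,301,411 , 963]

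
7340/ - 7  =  -7340/7 = - 1048.57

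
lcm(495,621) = 34155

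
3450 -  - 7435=10885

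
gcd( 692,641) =1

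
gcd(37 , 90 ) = 1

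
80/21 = 80/21 = 3.81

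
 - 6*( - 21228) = 127368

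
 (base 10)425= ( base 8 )651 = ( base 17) 180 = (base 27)fk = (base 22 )J7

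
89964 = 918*98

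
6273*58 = 363834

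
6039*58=350262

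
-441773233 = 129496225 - 571269458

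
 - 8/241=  - 8/241 = - 0.03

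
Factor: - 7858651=-7858651^1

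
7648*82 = 627136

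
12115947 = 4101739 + 8014208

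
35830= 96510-60680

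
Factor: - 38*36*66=- 90288 = - 2^4*3^3*11^1*19^1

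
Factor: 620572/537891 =668/579 =2^2  *  3^( -1) * 167^1*193^ (-1)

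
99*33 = 3267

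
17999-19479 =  - 1480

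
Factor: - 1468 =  - 2^2*367^1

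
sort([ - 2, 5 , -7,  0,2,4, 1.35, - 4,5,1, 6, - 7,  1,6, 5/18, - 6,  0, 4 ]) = [ -7, - 7, - 6, - 4, - 2,0,0,5/18, 1,1,1.35,2, 4,  4 , 5,5,6,6 ] 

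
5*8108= 40540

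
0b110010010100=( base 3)11102021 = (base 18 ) 9GG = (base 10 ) 3220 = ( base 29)3o1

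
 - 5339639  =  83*( - 64333)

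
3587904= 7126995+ - 3539091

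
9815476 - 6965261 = 2850215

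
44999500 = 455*98900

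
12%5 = 2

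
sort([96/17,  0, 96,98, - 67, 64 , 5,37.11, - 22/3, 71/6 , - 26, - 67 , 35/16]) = [  -  67, - 67, - 26,  -  22/3 , 0,35/16,5,96/17,71/6, 37.11, 64,96,98]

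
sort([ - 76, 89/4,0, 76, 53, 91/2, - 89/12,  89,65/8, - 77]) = [ - 77, - 76, - 89/12,0,65/8,89/4, 91/2,53,76, 89 ]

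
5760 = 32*180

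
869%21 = 8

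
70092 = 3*23364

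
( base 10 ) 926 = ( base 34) R8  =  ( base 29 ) 12r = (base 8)1636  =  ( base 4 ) 32132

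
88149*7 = 617043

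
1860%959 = 901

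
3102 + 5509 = 8611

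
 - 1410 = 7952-9362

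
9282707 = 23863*389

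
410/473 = 410/473= 0.87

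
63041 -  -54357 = 117398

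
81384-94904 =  - 13520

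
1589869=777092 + 812777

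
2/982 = 1/491 = 0.00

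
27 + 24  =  51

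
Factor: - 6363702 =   -  2^1* 3^2*29^1* 73^1*167^1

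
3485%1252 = 981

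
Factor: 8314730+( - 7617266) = 697464 =2^3*3^3*3229^1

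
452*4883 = 2207116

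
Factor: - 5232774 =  - 2^1 *3^1*872129^1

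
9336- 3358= 5978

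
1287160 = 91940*14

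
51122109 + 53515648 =104637757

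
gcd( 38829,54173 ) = 7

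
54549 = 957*57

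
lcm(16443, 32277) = 871479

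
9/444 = 3/148 = 0.02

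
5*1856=9280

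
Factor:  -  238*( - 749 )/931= 3638/19 = 2^1*17^1*19^( - 1 )*107^1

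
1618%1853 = 1618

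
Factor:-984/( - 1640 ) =3^1*5^ ( - 1 )  =  3/5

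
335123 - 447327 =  - 112204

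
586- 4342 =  - 3756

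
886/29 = 886/29= 30.55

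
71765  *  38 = 2727070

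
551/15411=551/15411  =  0.04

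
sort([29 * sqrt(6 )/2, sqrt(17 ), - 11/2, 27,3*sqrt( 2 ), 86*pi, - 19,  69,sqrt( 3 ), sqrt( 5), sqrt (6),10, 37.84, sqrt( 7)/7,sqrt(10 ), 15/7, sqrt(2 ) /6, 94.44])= [ - 19,  -  11/2, sqrt(2 ) /6, sqrt( 7 ) /7,  sqrt ( 3 ), 15/7,sqrt ( 5 ), sqrt( 6 ), sqrt (10 ), sqrt( 17) , 3*sqrt(2 ), 10, 27, 29*sqrt( 6) /2,37.84, 69, 94.44, 86*pi ] 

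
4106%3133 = 973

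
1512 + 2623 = 4135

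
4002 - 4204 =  - 202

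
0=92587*0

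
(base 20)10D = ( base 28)el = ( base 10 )413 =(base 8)635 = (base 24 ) h5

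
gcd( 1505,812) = 7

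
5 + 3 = 8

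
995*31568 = 31410160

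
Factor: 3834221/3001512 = 2^( - 3 )*3^( - 1)*125063^( - 1)*3834221^1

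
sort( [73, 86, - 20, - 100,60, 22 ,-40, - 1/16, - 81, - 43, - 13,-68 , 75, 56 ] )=[-100,-81 , - 68,-43, - 40,-20,  -  13,-1/16, 22 , 56,60, 73, 75, 86 ] 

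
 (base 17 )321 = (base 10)902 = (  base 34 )QI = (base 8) 1606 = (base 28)146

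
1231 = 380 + 851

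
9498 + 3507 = 13005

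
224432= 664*338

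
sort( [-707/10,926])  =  [-707/10, 926]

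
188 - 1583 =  - 1395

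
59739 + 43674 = 103413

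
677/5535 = 677/5535 = 0.12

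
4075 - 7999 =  - 3924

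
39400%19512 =376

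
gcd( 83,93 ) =1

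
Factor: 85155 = 3^1*5^1*7^1*811^1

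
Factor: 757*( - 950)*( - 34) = 24451100 = 2^2 * 5^2*17^1*19^1 * 757^1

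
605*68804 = 41626420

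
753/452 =753/452=   1.67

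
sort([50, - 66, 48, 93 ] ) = [ - 66, 48, 50 , 93]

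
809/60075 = 809/60075 =0.01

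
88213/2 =44106 + 1/2 =44106.50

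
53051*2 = 106102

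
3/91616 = 3/91616 = 0.00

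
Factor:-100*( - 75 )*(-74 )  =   - 2^3*3^1*5^4*37^1 = -555000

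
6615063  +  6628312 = 13243375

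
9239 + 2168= 11407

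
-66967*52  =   - 3482284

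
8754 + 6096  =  14850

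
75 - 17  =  58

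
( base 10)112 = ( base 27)44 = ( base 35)37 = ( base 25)4C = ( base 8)160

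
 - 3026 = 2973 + -5999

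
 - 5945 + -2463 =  - 8408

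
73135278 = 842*86859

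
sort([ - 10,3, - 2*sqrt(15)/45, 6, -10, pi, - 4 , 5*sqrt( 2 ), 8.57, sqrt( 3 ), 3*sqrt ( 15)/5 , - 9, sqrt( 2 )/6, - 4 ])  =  [ - 10, - 10, - 9 , - 4, - 4, - 2*sqrt( 15)/45, sqrt( 2)/6,sqrt(3 ), 3*sqrt( 15)/5, 3, pi,6, 5*sqrt(2), 8.57] 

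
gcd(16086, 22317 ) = 3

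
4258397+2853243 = 7111640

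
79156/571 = 138 + 358/571 = 138.63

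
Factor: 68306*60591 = 4138728846 = 2^1*3^1  *  7^2* 17^1*19^1*41^1*1063^1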